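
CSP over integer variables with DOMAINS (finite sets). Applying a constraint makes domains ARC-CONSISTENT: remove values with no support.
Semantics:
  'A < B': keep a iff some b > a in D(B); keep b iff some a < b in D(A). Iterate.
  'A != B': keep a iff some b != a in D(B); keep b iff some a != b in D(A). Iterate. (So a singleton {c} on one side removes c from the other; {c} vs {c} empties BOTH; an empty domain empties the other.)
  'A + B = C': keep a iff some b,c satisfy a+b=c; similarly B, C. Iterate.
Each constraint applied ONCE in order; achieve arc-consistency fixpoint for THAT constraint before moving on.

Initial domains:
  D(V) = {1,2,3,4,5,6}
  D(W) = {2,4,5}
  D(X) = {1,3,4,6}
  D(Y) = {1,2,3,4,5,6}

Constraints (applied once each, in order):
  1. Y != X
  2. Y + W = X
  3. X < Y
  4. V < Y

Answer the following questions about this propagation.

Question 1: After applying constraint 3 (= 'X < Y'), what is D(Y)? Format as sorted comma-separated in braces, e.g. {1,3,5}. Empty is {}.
Constraint 1 (Y != X) on D(Y)={1,2,3,4,5,6} D(X)={1,3,4,6}: no change
Constraint 2 (Y + W = X) on D(Y)={1,2,3,4,5,6} D(W)={2,4,5} D(X)={1,3,4,6}: Y {1,2,3,4,5,6}->{1,2,4}; X {1,3,4,6}->{3,4,6}
Constraint 3 (X < Y) on D(X)={3,4,6} D(Y)={1,2,4}: X {3,4,6}->{3}; Y {1,2,4}->{4}
So after constraint 3: D(Y) = {4}

Answer: {4}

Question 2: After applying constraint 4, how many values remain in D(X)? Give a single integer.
Answer: 1

Derivation:
Constraint 1 (Y != X) on D(Y)={1,2,3,4,5,6} D(X)={1,3,4,6}: no change
Constraint 2 (Y + W = X) on D(Y)={1,2,3,4,5,6} D(W)={2,4,5} D(X)={1,3,4,6}: Y {1,2,3,4,5,6}->{1,2,4}; X {1,3,4,6}->{3,4,6}
Constraint 3 (X < Y) on D(X)={3,4,6} D(Y)={1,2,4}: X {3,4,6}->{3}; Y {1,2,4}->{4}
Constraint 4 (V < Y) on D(V)={1,2,3,4,5,6} D(Y)={4}: V {1,2,3,4,5,6}->{1,2,3}
So after constraint 4: D(X)={3}, size = 1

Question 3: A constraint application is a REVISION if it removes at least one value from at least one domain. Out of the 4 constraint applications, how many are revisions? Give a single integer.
Constraint 1 (Y != X) on D(Y)={1,2,3,4,5,6} D(X)={1,3,4,6}: no change => not a revision
Constraint 2 (Y + W = X) on D(Y)={1,2,3,4,5,6} D(W)={2,4,5} D(X)={1,3,4,6}: Y {1,2,3,4,5,6}->{1,2,4}; X {1,3,4,6}->{3,4,6} => REVISION
Constraint 3 (X < Y) on D(X)={3,4,6} D(Y)={1,2,4}: X {3,4,6}->{3}; Y {1,2,4}->{4} => REVISION
Constraint 4 (V < Y) on D(V)={1,2,3,4,5,6} D(Y)={4}: V {1,2,3,4,5,6}->{1,2,3} => REVISION
Total revisions = 3

Answer: 3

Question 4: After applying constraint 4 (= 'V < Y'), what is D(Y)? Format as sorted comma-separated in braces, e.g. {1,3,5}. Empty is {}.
Answer: {4}

Derivation:
Constraint 1 (Y != X) on D(Y)={1,2,3,4,5,6} D(X)={1,3,4,6}: no change
Constraint 2 (Y + W = X) on D(Y)={1,2,3,4,5,6} D(W)={2,4,5} D(X)={1,3,4,6}: Y {1,2,3,4,5,6}->{1,2,4}; X {1,3,4,6}->{3,4,6}
Constraint 3 (X < Y) on D(X)={3,4,6} D(Y)={1,2,4}: X {3,4,6}->{3}; Y {1,2,4}->{4}
Constraint 4 (V < Y) on D(V)={1,2,3,4,5,6} D(Y)={4}: V {1,2,3,4,5,6}->{1,2,3}
So after constraint 4: D(Y) = {4}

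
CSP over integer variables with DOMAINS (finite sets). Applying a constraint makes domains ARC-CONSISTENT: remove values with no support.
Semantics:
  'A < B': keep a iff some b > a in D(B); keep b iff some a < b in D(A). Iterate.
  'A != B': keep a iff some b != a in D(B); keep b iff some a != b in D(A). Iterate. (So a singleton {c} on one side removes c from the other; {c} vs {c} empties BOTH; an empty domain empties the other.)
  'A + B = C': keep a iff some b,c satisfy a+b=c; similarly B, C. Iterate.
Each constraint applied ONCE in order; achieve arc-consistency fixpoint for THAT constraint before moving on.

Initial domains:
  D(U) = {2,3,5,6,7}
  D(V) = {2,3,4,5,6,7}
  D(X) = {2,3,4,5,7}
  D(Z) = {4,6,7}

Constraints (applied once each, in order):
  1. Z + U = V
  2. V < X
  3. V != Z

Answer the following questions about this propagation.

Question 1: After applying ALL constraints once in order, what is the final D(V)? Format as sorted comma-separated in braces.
Constraint 1 (Z + U = V) on D(Z)={4,6,7} D(U)={2,3,5,6,7} D(V)={2,3,4,5,6,7}: Z {4,6,7}->{4}; U {2,3,5,6,7}->{2,3}; V {2,3,4,5,6,7}->{6,7}
Constraint 2 (V < X) on D(V)={6,7} D(X)={2,3,4,5,7}: V {6,7}->{6}; X {2,3,4,5,7}->{7}
Constraint 3 (V != Z) on D(V)={6} D(Z)={4}: no change
So after all 3 constraints: D(V) = {6}

Answer: {6}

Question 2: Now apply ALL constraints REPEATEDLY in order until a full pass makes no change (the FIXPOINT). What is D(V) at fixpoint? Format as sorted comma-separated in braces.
Answer: {6}

Derivation:
pass 0 (initial): D(V)={2,3,4,5,6,7}
pass 1: U {2,3,5,6,7}->{2,3}; V {2,3,4,5,6,7}->{6}; X {2,3,4,5,7}->{7}; Z {4,6,7}->{4}
pass 2: U {2,3}->{2}
pass 3: no change
Fixpoint after 3 passes: D(V) = {6}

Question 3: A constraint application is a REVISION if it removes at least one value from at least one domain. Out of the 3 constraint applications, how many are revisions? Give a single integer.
Answer: 2

Derivation:
Constraint 1 (Z + U = V) on D(Z)={4,6,7} D(U)={2,3,5,6,7} D(V)={2,3,4,5,6,7}: Z {4,6,7}->{4}; U {2,3,5,6,7}->{2,3}; V {2,3,4,5,6,7}->{6,7} => REVISION
Constraint 2 (V < X) on D(V)={6,7} D(X)={2,3,4,5,7}: V {6,7}->{6}; X {2,3,4,5,7}->{7} => REVISION
Constraint 3 (V != Z) on D(V)={6} D(Z)={4}: no change => not a revision
Total revisions = 2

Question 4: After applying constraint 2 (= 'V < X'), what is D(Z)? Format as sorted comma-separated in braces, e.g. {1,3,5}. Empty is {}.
Constraint 1 (Z + U = V) on D(Z)={4,6,7} D(U)={2,3,5,6,7} D(V)={2,3,4,5,6,7}: Z {4,6,7}->{4}; U {2,3,5,6,7}->{2,3}; V {2,3,4,5,6,7}->{6,7}
Constraint 2 (V < X) on D(V)={6,7} D(X)={2,3,4,5,7}: V {6,7}->{6}; X {2,3,4,5,7}->{7}
So after constraint 2: D(Z) = {4}

Answer: {4}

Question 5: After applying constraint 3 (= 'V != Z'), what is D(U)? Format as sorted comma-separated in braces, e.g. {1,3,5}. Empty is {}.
Constraint 1 (Z + U = V) on D(Z)={4,6,7} D(U)={2,3,5,6,7} D(V)={2,3,4,5,6,7}: Z {4,6,7}->{4}; U {2,3,5,6,7}->{2,3}; V {2,3,4,5,6,7}->{6,7}
Constraint 2 (V < X) on D(V)={6,7} D(X)={2,3,4,5,7}: V {6,7}->{6}; X {2,3,4,5,7}->{7}
Constraint 3 (V != Z) on D(V)={6} D(Z)={4}: no change
So after constraint 3: D(U) = {2,3}

Answer: {2,3}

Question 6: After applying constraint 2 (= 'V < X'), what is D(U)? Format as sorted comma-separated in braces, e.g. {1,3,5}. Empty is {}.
Constraint 1 (Z + U = V) on D(Z)={4,6,7} D(U)={2,3,5,6,7} D(V)={2,3,4,5,6,7}: Z {4,6,7}->{4}; U {2,3,5,6,7}->{2,3}; V {2,3,4,5,6,7}->{6,7}
Constraint 2 (V < X) on D(V)={6,7} D(X)={2,3,4,5,7}: V {6,7}->{6}; X {2,3,4,5,7}->{7}
So after constraint 2: D(U) = {2,3}

Answer: {2,3}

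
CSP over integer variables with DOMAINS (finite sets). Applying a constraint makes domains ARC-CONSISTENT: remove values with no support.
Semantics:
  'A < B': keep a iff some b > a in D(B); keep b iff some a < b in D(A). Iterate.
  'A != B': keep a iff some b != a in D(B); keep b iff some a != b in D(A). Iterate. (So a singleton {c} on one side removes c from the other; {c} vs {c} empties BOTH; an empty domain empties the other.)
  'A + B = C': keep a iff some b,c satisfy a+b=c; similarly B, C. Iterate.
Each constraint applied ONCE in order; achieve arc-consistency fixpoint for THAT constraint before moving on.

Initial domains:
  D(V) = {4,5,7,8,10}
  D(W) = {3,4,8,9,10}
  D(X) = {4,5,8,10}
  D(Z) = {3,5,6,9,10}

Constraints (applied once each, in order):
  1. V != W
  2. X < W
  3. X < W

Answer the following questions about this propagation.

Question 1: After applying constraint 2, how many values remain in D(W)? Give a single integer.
Constraint 1 (V != W) on D(V)={4,5,7,8,10} D(W)={3,4,8,9,10}: no change
Constraint 2 (X < W) on D(X)={4,5,8,10} D(W)={3,4,8,9,10}: X {4,5,8,10}->{4,5,8}; W {3,4,8,9,10}->{8,9,10}
So after constraint 2: D(W)={8,9,10}, size = 3

Answer: 3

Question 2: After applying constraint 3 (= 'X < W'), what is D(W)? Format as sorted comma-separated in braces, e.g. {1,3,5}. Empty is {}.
Constraint 1 (V != W) on D(V)={4,5,7,8,10} D(W)={3,4,8,9,10}: no change
Constraint 2 (X < W) on D(X)={4,5,8,10} D(W)={3,4,8,9,10}: X {4,5,8,10}->{4,5,8}; W {3,4,8,9,10}->{8,9,10}
Constraint 3 (X < W) on D(X)={4,5,8} D(W)={8,9,10}: no change
So after constraint 3: D(W) = {8,9,10}

Answer: {8,9,10}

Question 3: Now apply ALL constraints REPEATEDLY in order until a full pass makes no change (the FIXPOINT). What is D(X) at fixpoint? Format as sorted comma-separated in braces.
Answer: {4,5,8}

Derivation:
pass 0 (initial): D(X)={4,5,8,10}
pass 1: W {3,4,8,9,10}->{8,9,10}; X {4,5,8,10}->{4,5,8}
pass 2: no change
Fixpoint after 2 passes: D(X) = {4,5,8}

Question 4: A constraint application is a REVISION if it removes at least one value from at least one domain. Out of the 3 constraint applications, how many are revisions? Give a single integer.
Answer: 1

Derivation:
Constraint 1 (V != W) on D(V)={4,5,7,8,10} D(W)={3,4,8,9,10}: no change => not a revision
Constraint 2 (X < W) on D(X)={4,5,8,10} D(W)={3,4,8,9,10}: X {4,5,8,10}->{4,5,8}; W {3,4,8,9,10}->{8,9,10} => REVISION
Constraint 3 (X < W) on D(X)={4,5,8} D(W)={8,9,10}: no change => not a revision
Total revisions = 1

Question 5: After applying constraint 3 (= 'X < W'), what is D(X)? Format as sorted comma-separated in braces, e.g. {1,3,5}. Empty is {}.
Answer: {4,5,8}

Derivation:
Constraint 1 (V != W) on D(V)={4,5,7,8,10} D(W)={3,4,8,9,10}: no change
Constraint 2 (X < W) on D(X)={4,5,8,10} D(W)={3,4,8,9,10}: X {4,5,8,10}->{4,5,8}; W {3,4,8,9,10}->{8,9,10}
Constraint 3 (X < W) on D(X)={4,5,8} D(W)={8,9,10}: no change
So after constraint 3: D(X) = {4,5,8}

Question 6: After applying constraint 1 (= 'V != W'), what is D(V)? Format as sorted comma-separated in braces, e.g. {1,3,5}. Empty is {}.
Answer: {4,5,7,8,10}

Derivation:
Constraint 1 (V != W) on D(V)={4,5,7,8,10} D(W)={3,4,8,9,10}: no change
So after constraint 1: D(V) = {4,5,7,8,10}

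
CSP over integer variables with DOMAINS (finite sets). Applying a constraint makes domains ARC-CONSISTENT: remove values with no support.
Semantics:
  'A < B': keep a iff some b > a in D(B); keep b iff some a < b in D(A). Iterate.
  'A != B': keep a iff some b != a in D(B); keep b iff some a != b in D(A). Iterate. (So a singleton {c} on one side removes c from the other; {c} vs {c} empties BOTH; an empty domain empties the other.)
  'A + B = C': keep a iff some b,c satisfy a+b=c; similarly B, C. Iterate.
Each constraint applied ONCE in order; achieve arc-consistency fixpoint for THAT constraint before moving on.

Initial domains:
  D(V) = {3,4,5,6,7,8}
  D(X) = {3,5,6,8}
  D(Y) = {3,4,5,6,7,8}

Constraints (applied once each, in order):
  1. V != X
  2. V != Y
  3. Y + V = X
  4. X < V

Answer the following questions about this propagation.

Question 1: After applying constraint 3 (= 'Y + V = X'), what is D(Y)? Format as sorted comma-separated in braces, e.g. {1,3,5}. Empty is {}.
Constraint 1 (V != X) on D(V)={3,4,5,6,7,8} D(X)={3,5,6,8}: no change
Constraint 2 (V != Y) on D(V)={3,4,5,6,7,8} D(Y)={3,4,5,6,7,8}: no change
Constraint 3 (Y + V = X) on D(Y)={3,4,5,6,7,8} D(V)={3,4,5,6,7,8} D(X)={3,5,6,8}: Y {3,4,5,6,7,8}->{3,4,5}; V {3,4,5,6,7,8}->{3,4,5}; X {3,5,6,8}->{6,8}
So after constraint 3: D(Y) = {3,4,5}

Answer: {3,4,5}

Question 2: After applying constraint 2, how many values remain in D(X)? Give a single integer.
Answer: 4

Derivation:
Constraint 1 (V != X) on D(V)={3,4,5,6,7,8} D(X)={3,5,6,8}: no change
Constraint 2 (V != Y) on D(V)={3,4,5,6,7,8} D(Y)={3,4,5,6,7,8}: no change
So after constraint 2: D(X)={3,5,6,8}, size = 4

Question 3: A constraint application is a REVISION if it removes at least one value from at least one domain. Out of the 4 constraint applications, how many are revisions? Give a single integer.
Constraint 1 (V != X) on D(V)={3,4,5,6,7,8} D(X)={3,5,6,8}: no change => not a revision
Constraint 2 (V != Y) on D(V)={3,4,5,6,7,8} D(Y)={3,4,5,6,7,8}: no change => not a revision
Constraint 3 (Y + V = X) on D(Y)={3,4,5,6,7,8} D(V)={3,4,5,6,7,8} D(X)={3,5,6,8}: Y {3,4,5,6,7,8}->{3,4,5}; V {3,4,5,6,7,8}->{3,4,5}; X {3,5,6,8}->{6,8} => REVISION
Constraint 4 (X < V) on D(X)={6,8} D(V)={3,4,5}: X {6,8}->{}; V {3,4,5}->{} => REVISION
Total revisions = 2

Answer: 2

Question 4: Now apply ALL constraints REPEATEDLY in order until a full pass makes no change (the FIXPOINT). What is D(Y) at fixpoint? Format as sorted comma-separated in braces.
pass 0 (initial): D(Y)={3,4,5,6,7,8}
pass 1: V {3,4,5,6,7,8}->{}; X {3,5,6,8}->{}; Y {3,4,5,6,7,8}->{3,4,5}
pass 2: Y {3,4,5}->{}
pass 3: no change
Fixpoint after 3 passes: D(Y) = {}

Answer: {}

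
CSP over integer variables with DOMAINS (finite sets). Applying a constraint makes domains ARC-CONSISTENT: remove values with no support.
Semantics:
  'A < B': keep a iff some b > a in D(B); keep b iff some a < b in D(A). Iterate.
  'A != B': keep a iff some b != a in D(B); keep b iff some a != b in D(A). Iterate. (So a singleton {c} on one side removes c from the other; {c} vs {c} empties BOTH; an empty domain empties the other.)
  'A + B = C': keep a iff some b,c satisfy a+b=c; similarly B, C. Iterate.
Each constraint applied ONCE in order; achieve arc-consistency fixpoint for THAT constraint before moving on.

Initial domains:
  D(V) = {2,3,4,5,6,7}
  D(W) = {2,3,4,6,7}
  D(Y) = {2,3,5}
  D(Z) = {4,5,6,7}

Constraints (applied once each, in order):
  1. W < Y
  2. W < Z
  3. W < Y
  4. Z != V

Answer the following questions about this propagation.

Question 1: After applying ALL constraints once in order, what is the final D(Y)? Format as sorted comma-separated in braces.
Constraint 1 (W < Y) on D(W)={2,3,4,6,7} D(Y)={2,3,5}: W {2,3,4,6,7}->{2,3,4}; Y {2,3,5}->{3,5}
Constraint 2 (W < Z) on D(W)={2,3,4} D(Z)={4,5,6,7}: no change
Constraint 3 (W < Y) on D(W)={2,3,4} D(Y)={3,5}: no change
Constraint 4 (Z != V) on D(Z)={4,5,6,7} D(V)={2,3,4,5,6,7}: no change
So after all 4 constraints: D(Y) = {3,5}

Answer: {3,5}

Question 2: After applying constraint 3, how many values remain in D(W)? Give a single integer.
Answer: 3

Derivation:
Constraint 1 (W < Y) on D(W)={2,3,4,6,7} D(Y)={2,3,5}: W {2,3,4,6,7}->{2,3,4}; Y {2,3,5}->{3,5}
Constraint 2 (W < Z) on D(W)={2,3,4} D(Z)={4,5,6,7}: no change
Constraint 3 (W < Y) on D(W)={2,3,4} D(Y)={3,5}: no change
So after constraint 3: D(W)={2,3,4}, size = 3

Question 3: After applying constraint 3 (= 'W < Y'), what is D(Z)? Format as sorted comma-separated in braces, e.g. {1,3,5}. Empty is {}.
Answer: {4,5,6,7}

Derivation:
Constraint 1 (W < Y) on D(W)={2,3,4,6,7} D(Y)={2,3,5}: W {2,3,4,6,7}->{2,3,4}; Y {2,3,5}->{3,5}
Constraint 2 (W < Z) on D(W)={2,3,4} D(Z)={4,5,6,7}: no change
Constraint 3 (W < Y) on D(W)={2,3,4} D(Y)={3,5}: no change
So after constraint 3: D(Z) = {4,5,6,7}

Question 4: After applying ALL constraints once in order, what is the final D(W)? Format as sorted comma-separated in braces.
Answer: {2,3,4}

Derivation:
Constraint 1 (W < Y) on D(W)={2,3,4,6,7} D(Y)={2,3,5}: W {2,3,4,6,7}->{2,3,4}; Y {2,3,5}->{3,5}
Constraint 2 (W < Z) on D(W)={2,3,4} D(Z)={4,5,6,7}: no change
Constraint 3 (W < Y) on D(W)={2,3,4} D(Y)={3,5}: no change
Constraint 4 (Z != V) on D(Z)={4,5,6,7} D(V)={2,3,4,5,6,7}: no change
So after all 4 constraints: D(W) = {2,3,4}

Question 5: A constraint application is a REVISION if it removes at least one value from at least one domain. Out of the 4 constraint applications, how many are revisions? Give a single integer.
Answer: 1

Derivation:
Constraint 1 (W < Y) on D(W)={2,3,4,6,7} D(Y)={2,3,5}: W {2,3,4,6,7}->{2,3,4}; Y {2,3,5}->{3,5} => REVISION
Constraint 2 (W < Z) on D(W)={2,3,4} D(Z)={4,5,6,7}: no change => not a revision
Constraint 3 (W < Y) on D(W)={2,3,4} D(Y)={3,5}: no change => not a revision
Constraint 4 (Z != V) on D(Z)={4,5,6,7} D(V)={2,3,4,5,6,7}: no change => not a revision
Total revisions = 1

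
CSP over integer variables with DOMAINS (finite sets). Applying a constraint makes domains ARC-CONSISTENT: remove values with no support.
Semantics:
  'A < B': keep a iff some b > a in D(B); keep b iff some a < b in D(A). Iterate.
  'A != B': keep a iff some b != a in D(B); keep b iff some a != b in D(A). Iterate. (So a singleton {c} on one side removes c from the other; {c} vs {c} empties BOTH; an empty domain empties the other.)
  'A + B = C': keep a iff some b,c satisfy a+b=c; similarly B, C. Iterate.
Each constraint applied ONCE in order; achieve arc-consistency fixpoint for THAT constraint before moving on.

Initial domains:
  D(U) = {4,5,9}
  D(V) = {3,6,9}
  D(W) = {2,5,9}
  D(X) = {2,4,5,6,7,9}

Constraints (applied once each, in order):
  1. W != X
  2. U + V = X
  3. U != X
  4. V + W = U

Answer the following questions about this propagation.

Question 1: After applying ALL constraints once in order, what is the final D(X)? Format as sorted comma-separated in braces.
Answer: {7}

Derivation:
Constraint 1 (W != X) on D(W)={2,5,9} D(X)={2,4,5,6,7,9}: no change
Constraint 2 (U + V = X) on D(U)={4,5,9} D(V)={3,6,9} D(X)={2,4,5,6,7,9}: U {4,5,9}->{4}; V {3,6,9}->{3}; X {2,4,5,6,7,9}->{7}
Constraint 3 (U != X) on D(U)={4} D(X)={7}: no change
Constraint 4 (V + W = U) on D(V)={3} D(W)={2,5,9} D(U)={4}: V {3}->{}; W {2,5,9}->{}; U {4}->{}
So after all 4 constraints: D(X) = {7}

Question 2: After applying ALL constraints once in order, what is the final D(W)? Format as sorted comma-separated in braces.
Answer: {}

Derivation:
Constraint 1 (W != X) on D(W)={2,5,9} D(X)={2,4,5,6,7,9}: no change
Constraint 2 (U + V = X) on D(U)={4,5,9} D(V)={3,6,9} D(X)={2,4,5,6,7,9}: U {4,5,9}->{4}; V {3,6,9}->{3}; X {2,4,5,6,7,9}->{7}
Constraint 3 (U != X) on D(U)={4} D(X)={7}: no change
Constraint 4 (V + W = U) on D(V)={3} D(W)={2,5,9} D(U)={4}: V {3}->{}; W {2,5,9}->{}; U {4}->{}
So after all 4 constraints: D(W) = {}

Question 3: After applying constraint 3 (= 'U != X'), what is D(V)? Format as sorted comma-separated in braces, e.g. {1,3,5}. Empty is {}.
Answer: {3}

Derivation:
Constraint 1 (W != X) on D(W)={2,5,9} D(X)={2,4,5,6,7,9}: no change
Constraint 2 (U + V = X) on D(U)={4,5,9} D(V)={3,6,9} D(X)={2,4,5,6,7,9}: U {4,5,9}->{4}; V {3,6,9}->{3}; X {2,4,5,6,7,9}->{7}
Constraint 3 (U != X) on D(U)={4} D(X)={7}: no change
So after constraint 3: D(V) = {3}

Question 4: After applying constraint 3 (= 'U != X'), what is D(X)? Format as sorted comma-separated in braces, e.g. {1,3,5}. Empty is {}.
Constraint 1 (W != X) on D(W)={2,5,9} D(X)={2,4,5,6,7,9}: no change
Constraint 2 (U + V = X) on D(U)={4,5,9} D(V)={3,6,9} D(X)={2,4,5,6,7,9}: U {4,5,9}->{4}; V {3,6,9}->{3}; X {2,4,5,6,7,9}->{7}
Constraint 3 (U != X) on D(U)={4} D(X)={7}: no change
So after constraint 3: D(X) = {7}

Answer: {7}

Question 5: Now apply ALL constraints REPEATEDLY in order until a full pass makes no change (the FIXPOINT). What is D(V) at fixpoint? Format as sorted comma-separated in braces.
Answer: {}

Derivation:
pass 0 (initial): D(V)={3,6,9}
pass 1: U {4,5,9}->{}; V {3,6,9}->{}; W {2,5,9}->{}; X {2,4,5,6,7,9}->{7}
pass 2: X {7}->{}
pass 3: no change
Fixpoint after 3 passes: D(V) = {}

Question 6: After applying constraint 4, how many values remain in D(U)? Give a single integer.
Answer: 0

Derivation:
Constraint 1 (W != X) on D(W)={2,5,9} D(X)={2,4,5,6,7,9}: no change
Constraint 2 (U + V = X) on D(U)={4,5,9} D(V)={3,6,9} D(X)={2,4,5,6,7,9}: U {4,5,9}->{4}; V {3,6,9}->{3}; X {2,4,5,6,7,9}->{7}
Constraint 3 (U != X) on D(U)={4} D(X)={7}: no change
Constraint 4 (V + W = U) on D(V)={3} D(W)={2,5,9} D(U)={4}: V {3}->{}; W {2,5,9}->{}; U {4}->{}
So after constraint 4: D(U)={}, size = 0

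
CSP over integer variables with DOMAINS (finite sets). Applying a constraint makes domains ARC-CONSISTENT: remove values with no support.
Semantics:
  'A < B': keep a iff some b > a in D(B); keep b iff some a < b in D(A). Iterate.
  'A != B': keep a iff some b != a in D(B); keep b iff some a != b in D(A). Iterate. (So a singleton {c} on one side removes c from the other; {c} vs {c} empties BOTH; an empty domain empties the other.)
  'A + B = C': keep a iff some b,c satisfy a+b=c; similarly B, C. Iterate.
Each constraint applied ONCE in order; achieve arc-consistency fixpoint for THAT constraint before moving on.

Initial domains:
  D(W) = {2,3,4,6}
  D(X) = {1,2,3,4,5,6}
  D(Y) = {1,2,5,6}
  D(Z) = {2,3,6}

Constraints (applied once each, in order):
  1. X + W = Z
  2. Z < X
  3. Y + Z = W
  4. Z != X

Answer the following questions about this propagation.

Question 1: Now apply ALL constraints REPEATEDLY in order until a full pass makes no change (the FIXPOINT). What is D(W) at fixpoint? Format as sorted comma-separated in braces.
pass 0 (initial): D(W)={2,3,4,6}
pass 1: W {2,3,4,6}->{4}; X {1,2,3,4,5,6}->{4}; Y {1,2,5,6}->{1}; Z {2,3,6}->{3}
pass 2: W {4}->{}; X {4}->{}; Y {1}->{}; Z {3}->{}
pass 3: no change
Fixpoint after 3 passes: D(W) = {}

Answer: {}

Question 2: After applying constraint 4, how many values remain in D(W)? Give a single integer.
Answer: 1

Derivation:
Constraint 1 (X + W = Z) on D(X)={1,2,3,4,5,6} D(W)={2,3,4,6} D(Z)={2,3,6}: X {1,2,3,4,5,6}->{1,2,3,4}; W {2,3,4,6}->{2,3,4}; Z {2,3,6}->{3,6}
Constraint 2 (Z < X) on D(Z)={3,6} D(X)={1,2,3,4}: Z {3,6}->{3}; X {1,2,3,4}->{4}
Constraint 3 (Y + Z = W) on D(Y)={1,2,5,6} D(Z)={3} D(W)={2,3,4}: Y {1,2,5,6}->{1}; W {2,3,4}->{4}
Constraint 4 (Z != X) on D(Z)={3} D(X)={4}: no change
So after constraint 4: D(W)={4}, size = 1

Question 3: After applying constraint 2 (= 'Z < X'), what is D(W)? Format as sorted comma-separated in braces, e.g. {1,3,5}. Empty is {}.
Constraint 1 (X + W = Z) on D(X)={1,2,3,4,5,6} D(W)={2,3,4,6} D(Z)={2,3,6}: X {1,2,3,4,5,6}->{1,2,3,4}; W {2,3,4,6}->{2,3,4}; Z {2,3,6}->{3,6}
Constraint 2 (Z < X) on D(Z)={3,6} D(X)={1,2,3,4}: Z {3,6}->{3}; X {1,2,3,4}->{4}
So after constraint 2: D(W) = {2,3,4}

Answer: {2,3,4}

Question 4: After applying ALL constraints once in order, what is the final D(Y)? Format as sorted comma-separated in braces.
Answer: {1}

Derivation:
Constraint 1 (X + W = Z) on D(X)={1,2,3,4,5,6} D(W)={2,3,4,6} D(Z)={2,3,6}: X {1,2,3,4,5,6}->{1,2,3,4}; W {2,3,4,6}->{2,3,4}; Z {2,3,6}->{3,6}
Constraint 2 (Z < X) on D(Z)={3,6} D(X)={1,2,3,4}: Z {3,6}->{3}; X {1,2,3,4}->{4}
Constraint 3 (Y + Z = W) on D(Y)={1,2,5,6} D(Z)={3} D(W)={2,3,4}: Y {1,2,5,6}->{1}; W {2,3,4}->{4}
Constraint 4 (Z != X) on D(Z)={3} D(X)={4}: no change
So after all 4 constraints: D(Y) = {1}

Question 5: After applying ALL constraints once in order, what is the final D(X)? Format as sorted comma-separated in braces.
Answer: {4}

Derivation:
Constraint 1 (X + W = Z) on D(X)={1,2,3,4,5,6} D(W)={2,3,4,6} D(Z)={2,3,6}: X {1,2,3,4,5,6}->{1,2,3,4}; W {2,3,4,6}->{2,3,4}; Z {2,3,6}->{3,6}
Constraint 2 (Z < X) on D(Z)={3,6} D(X)={1,2,3,4}: Z {3,6}->{3}; X {1,2,3,4}->{4}
Constraint 3 (Y + Z = W) on D(Y)={1,2,5,6} D(Z)={3} D(W)={2,3,4}: Y {1,2,5,6}->{1}; W {2,3,4}->{4}
Constraint 4 (Z != X) on D(Z)={3} D(X)={4}: no change
So after all 4 constraints: D(X) = {4}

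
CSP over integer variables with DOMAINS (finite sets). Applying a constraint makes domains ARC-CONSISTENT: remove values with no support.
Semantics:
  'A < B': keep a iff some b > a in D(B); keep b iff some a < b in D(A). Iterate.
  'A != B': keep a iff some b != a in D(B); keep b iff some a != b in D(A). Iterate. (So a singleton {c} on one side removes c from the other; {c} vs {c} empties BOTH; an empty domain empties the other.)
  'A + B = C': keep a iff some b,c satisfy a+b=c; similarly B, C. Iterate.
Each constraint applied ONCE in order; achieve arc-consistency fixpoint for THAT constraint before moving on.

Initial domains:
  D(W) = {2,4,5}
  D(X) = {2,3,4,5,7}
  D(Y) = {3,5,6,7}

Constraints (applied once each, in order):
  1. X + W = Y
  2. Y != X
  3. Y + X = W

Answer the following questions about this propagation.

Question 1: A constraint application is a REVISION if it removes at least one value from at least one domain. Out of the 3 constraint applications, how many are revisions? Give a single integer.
Answer: 2

Derivation:
Constraint 1 (X + W = Y) on D(X)={2,3,4,5,7} D(W)={2,4,5} D(Y)={3,5,6,7}: X {2,3,4,5,7}->{2,3,4,5}; Y {3,5,6,7}->{5,6,7} => REVISION
Constraint 2 (Y != X) on D(Y)={5,6,7} D(X)={2,3,4,5}: no change => not a revision
Constraint 3 (Y + X = W) on D(Y)={5,6,7} D(X)={2,3,4,5} D(W)={2,4,5}: Y {5,6,7}->{}; X {2,3,4,5}->{}; W {2,4,5}->{} => REVISION
Total revisions = 2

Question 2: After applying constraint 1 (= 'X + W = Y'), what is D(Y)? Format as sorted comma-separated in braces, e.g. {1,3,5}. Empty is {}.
Answer: {5,6,7}

Derivation:
Constraint 1 (X + W = Y) on D(X)={2,3,4,5,7} D(W)={2,4,5} D(Y)={3,5,6,7}: X {2,3,4,5,7}->{2,3,4,5}; Y {3,5,6,7}->{5,6,7}
So after constraint 1: D(Y) = {5,6,7}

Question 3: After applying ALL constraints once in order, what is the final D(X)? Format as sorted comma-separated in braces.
Constraint 1 (X + W = Y) on D(X)={2,3,4,5,7} D(W)={2,4,5} D(Y)={3,5,6,7}: X {2,3,4,5,7}->{2,3,4,5}; Y {3,5,6,7}->{5,6,7}
Constraint 2 (Y != X) on D(Y)={5,6,7} D(X)={2,3,4,5}: no change
Constraint 3 (Y + X = W) on D(Y)={5,6,7} D(X)={2,3,4,5} D(W)={2,4,5}: Y {5,6,7}->{}; X {2,3,4,5}->{}; W {2,4,5}->{}
So after all 3 constraints: D(X) = {}

Answer: {}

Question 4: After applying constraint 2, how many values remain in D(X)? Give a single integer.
Answer: 4

Derivation:
Constraint 1 (X + W = Y) on D(X)={2,3,4,5,7} D(W)={2,4,5} D(Y)={3,5,6,7}: X {2,3,4,5,7}->{2,3,4,5}; Y {3,5,6,7}->{5,6,7}
Constraint 2 (Y != X) on D(Y)={5,6,7} D(X)={2,3,4,5}: no change
So after constraint 2: D(X)={2,3,4,5}, size = 4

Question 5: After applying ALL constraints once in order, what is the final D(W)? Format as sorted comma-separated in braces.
Answer: {}

Derivation:
Constraint 1 (X + W = Y) on D(X)={2,3,4,5,7} D(W)={2,4,5} D(Y)={3,5,6,7}: X {2,3,4,5,7}->{2,3,4,5}; Y {3,5,6,7}->{5,6,7}
Constraint 2 (Y != X) on D(Y)={5,6,7} D(X)={2,3,4,5}: no change
Constraint 3 (Y + X = W) on D(Y)={5,6,7} D(X)={2,3,4,5} D(W)={2,4,5}: Y {5,6,7}->{}; X {2,3,4,5}->{}; W {2,4,5}->{}
So after all 3 constraints: D(W) = {}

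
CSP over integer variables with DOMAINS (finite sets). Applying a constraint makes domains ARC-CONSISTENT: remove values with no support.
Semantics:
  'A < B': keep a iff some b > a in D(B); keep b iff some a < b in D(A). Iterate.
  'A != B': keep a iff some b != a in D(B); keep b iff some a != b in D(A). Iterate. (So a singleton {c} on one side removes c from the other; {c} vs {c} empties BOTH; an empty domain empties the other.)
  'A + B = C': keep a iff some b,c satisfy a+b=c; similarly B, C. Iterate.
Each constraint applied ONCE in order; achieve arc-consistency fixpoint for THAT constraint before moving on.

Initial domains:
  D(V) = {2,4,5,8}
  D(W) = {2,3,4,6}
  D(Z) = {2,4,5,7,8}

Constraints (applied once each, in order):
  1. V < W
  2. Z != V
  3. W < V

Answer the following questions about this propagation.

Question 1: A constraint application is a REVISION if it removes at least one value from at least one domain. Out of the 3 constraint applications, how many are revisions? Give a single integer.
Constraint 1 (V < W) on D(V)={2,4,5,8} D(W)={2,3,4,6}: V {2,4,5,8}->{2,4,5}; W {2,3,4,6}->{3,4,6} => REVISION
Constraint 2 (Z != V) on D(Z)={2,4,5,7,8} D(V)={2,4,5}: no change => not a revision
Constraint 3 (W < V) on D(W)={3,4,6} D(V)={2,4,5}: W {3,4,6}->{3,4}; V {2,4,5}->{4,5} => REVISION
Total revisions = 2

Answer: 2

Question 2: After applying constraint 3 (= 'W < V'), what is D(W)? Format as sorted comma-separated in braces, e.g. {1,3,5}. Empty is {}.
Answer: {3,4}

Derivation:
Constraint 1 (V < W) on D(V)={2,4,5,8} D(W)={2,3,4,6}: V {2,4,5,8}->{2,4,5}; W {2,3,4,6}->{3,4,6}
Constraint 2 (Z != V) on D(Z)={2,4,5,7,8} D(V)={2,4,5}: no change
Constraint 3 (W < V) on D(W)={3,4,6} D(V)={2,4,5}: W {3,4,6}->{3,4}; V {2,4,5}->{4,5}
So after constraint 3: D(W) = {3,4}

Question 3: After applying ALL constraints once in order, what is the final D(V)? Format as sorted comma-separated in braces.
Constraint 1 (V < W) on D(V)={2,4,5,8} D(W)={2,3,4,6}: V {2,4,5,8}->{2,4,5}; W {2,3,4,6}->{3,4,6}
Constraint 2 (Z != V) on D(Z)={2,4,5,7,8} D(V)={2,4,5}: no change
Constraint 3 (W < V) on D(W)={3,4,6} D(V)={2,4,5}: W {3,4,6}->{3,4}; V {2,4,5}->{4,5}
So after all 3 constraints: D(V) = {4,5}

Answer: {4,5}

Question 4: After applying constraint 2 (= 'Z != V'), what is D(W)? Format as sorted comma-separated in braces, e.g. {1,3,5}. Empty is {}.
Constraint 1 (V < W) on D(V)={2,4,5,8} D(W)={2,3,4,6}: V {2,4,5,8}->{2,4,5}; W {2,3,4,6}->{3,4,6}
Constraint 2 (Z != V) on D(Z)={2,4,5,7,8} D(V)={2,4,5}: no change
So after constraint 2: D(W) = {3,4,6}

Answer: {3,4,6}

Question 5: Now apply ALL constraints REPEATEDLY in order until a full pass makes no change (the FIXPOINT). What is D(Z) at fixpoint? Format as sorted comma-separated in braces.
pass 0 (initial): D(Z)={2,4,5,7,8}
pass 1: V {2,4,5,8}->{4,5}; W {2,3,4,6}->{3,4}
pass 2: V {4,5}->{}; W {3,4}->{}; Z {2,4,5,7,8}->{}
pass 3: no change
Fixpoint after 3 passes: D(Z) = {}

Answer: {}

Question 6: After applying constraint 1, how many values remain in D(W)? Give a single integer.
Constraint 1 (V < W) on D(V)={2,4,5,8} D(W)={2,3,4,6}: V {2,4,5,8}->{2,4,5}; W {2,3,4,6}->{3,4,6}
So after constraint 1: D(W)={3,4,6}, size = 3

Answer: 3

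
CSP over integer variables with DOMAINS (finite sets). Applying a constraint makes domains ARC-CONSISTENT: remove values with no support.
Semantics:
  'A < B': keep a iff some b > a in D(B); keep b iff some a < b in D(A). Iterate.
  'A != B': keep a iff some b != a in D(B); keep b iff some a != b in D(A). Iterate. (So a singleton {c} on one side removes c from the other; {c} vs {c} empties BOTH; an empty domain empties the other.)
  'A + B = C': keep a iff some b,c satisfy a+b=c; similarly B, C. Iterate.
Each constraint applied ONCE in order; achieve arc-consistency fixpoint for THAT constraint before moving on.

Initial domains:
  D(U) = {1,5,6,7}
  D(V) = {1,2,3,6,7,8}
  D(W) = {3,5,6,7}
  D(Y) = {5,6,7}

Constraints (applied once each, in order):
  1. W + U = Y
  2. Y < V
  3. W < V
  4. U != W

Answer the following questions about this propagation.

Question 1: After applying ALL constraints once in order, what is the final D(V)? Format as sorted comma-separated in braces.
Answer: {7,8}

Derivation:
Constraint 1 (W + U = Y) on D(W)={3,5,6,7} D(U)={1,5,6,7} D(Y)={5,6,7}: W {3,5,6,7}->{5,6}; U {1,5,6,7}->{1}; Y {5,6,7}->{6,7}
Constraint 2 (Y < V) on D(Y)={6,7} D(V)={1,2,3,6,7,8}: V {1,2,3,6,7,8}->{7,8}
Constraint 3 (W < V) on D(W)={5,6} D(V)={7,8}: no change
Constraint 4 (U != W) on D(U)={1} D(W)={5,6}: no change
So after all 4 constraints: D(V) = {7,8}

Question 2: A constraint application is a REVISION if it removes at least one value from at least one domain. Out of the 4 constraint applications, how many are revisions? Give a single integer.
Answer: 2

Derivation:
Constraint 1 (W + U = Y) on D(W)={3,5,6,7} D(U)={1,5,6,7} D(Y)={5,6,7}: W {3,5,6,7}->{5,6}; U {1,5,6,7}->{1}; Y {5,6,7}->{6,7} => REVISION
Constraint 2 (Y < V) on D(Y)={6,7} D(V)={1,2,3,6,7,8}: V {1,2,3,6,7,8}->{7,8} => REVISION
Constraint 3 (W < V) on D(W)={5,6} D(V)={7,8}: no change => not a revision
Constraint 4 (U != W) on D(U)={1} D(W)={5,6}: no change => not a revision
Total revisions = 2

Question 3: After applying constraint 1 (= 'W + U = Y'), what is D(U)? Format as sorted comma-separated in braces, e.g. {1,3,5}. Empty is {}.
Answer: {1}

Derivation:
Constraint 1 (W + U = Y) on D(W)={3,5,6,7} D(U)={1,5,6,7} D(Y)={5,6,7}: W {3,5,6,7}->{5,6}; U {1,5,6,7}->{1}; Y {5,6,7}->{6,7}
So after constraint 1: D(U) = {1}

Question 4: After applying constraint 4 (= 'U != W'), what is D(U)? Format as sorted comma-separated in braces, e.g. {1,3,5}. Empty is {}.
Answer: {1}

Derivation:
Constraint 1 (W + U = Y) on D(W)={3,5,6,7} D(U)={1,5,6,7} D(Y)={5,6,7}: W {3,5,6,7}->{5,6}; U {1,5,6,7}->{1}; Y {5,6,7}->{6,7}
Constraint 2 (Y < V) on D(Y)={6,7} D(V)={1,2,3,6,7,8}: V {1,2,3,6,7,8}->{7,8}
Constraint 3 (W < V) on D(W)={5,6} D(V)={7,8}: no change
Constraint 4 (U != W) on D(U)={1} D(W)={5,6}: no change
So after constraint 4: D(U) = {1}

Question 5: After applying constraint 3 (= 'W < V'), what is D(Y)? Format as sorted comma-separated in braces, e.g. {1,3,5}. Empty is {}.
Constraint 1 (W + U = Y) on D(W)={3,5,6,7} D(U)={1,5,6,7} D(Y)={5,6,7}: W {3,5,6,7}->{5,6}; U {1,5,6,7}->{1}; Y {5,6,7}->{6,7}
Constraint 2 (Y < V) on D(Y)={6,7} D(V)={1,2,3,6,7,8}: V {1,2,3,6,7,8}->{7,8}
Constraint 3 (W < V) on D(W)={5,6} D(V)={7,8}: no change
So after constraint 3: D(Y) = {6,7}

Answer: {6,7}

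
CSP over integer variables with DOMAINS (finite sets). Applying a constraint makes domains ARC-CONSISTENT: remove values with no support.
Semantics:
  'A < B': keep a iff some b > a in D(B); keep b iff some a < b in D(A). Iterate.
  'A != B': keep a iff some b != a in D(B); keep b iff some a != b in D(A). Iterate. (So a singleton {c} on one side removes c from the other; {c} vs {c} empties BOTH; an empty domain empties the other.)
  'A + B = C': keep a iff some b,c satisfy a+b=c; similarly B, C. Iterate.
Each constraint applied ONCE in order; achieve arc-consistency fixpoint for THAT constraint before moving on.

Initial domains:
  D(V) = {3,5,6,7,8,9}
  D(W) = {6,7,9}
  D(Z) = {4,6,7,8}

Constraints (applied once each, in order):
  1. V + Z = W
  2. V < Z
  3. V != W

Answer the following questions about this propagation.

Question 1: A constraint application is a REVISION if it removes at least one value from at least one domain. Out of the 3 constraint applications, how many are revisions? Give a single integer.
Constraint 1 (V + Z = W) on D(V)={3,5,6,7,8,9} D(Z)={4,6,7,8} D(W)={6,7,9}: V {3,5,6,7,8,9}->{3,5}; Z {4,6,7,8}->{4,6}; W {6,7,9}->{7,9} => REVISION
Constraint 2 (V < Z) on D(V)={3,5} D(Z)={4,6}: no change => not a revision
Constraint 3 (V != W) on D(V)={3,5} D(W)={7,9}: no change => not a revision
Total revisions = 1

Answer: 1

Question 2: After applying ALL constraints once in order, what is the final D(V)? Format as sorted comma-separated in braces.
Answer: {3,5}

Derivation:
Constraint 1 (V + Z = W) on D(V)={3,5,6,7,8,9} D(Z)={4,6,7,8} D(W)={6,7,9}: V {3,5,6,7,8,9}->{3,5}; Z {4,6,7,8}->{4,6}; W {6,7,9}->{7,9}
Constraint 2 (V < Z) on D(V)={3,5} D(Z)={4,6}: no change
Constraint 3 (V != W) on D(V)={3,5} D(W)={7,9}: no change
So after all 3 constraints: D(V) = {3,5}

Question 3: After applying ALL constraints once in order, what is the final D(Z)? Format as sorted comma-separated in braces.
Constraint 1 (V + Z = W) on D(V)={3,5,6,7,8,9} D(Z)={4,6,7,8} D(W)={6,7,9}: V {3,5,6,7,8,9}->{3,5}; Z {4,6,7,8}->{4,6}; W {6,7,9}->{7,9}
Constraint 2 (V < Z) on D(V)={3,5} D(Z)={4,6}: no change
Constraint 3 (V != W) on D(V)={3,5} D(W)={7,9}: no change
So after all 3 constraints: D(Z) = {4,6}

Answer: {4,6}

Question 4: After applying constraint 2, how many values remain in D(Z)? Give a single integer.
Constraint 1 (V + Z = W) on D(V)={3,5,6,7,8,9} D(Z)={4,6,7,8} D(W)={6,7,9}: V {3,5,6,7,8,9}->{3,5}; Z {4,6,7,8}->{4,6}; W {6,7,9}->{7,9}
Constraint 2 (V < Z) on D(V)={3,5} D(Z)={4,6}: no change
So after constraint 2: D(Z)={4,6}, size = 2

Answer: 2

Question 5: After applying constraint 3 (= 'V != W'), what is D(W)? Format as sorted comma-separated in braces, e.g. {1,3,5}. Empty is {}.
Answer: {7,9}

Derivation:
Constraint 1 (V + Z = W) on D(V)={3,5,6,7,8,9} D(Z)={4,6,7,8} D(W)={6,7,9}: V {3,5,6,7,8,9}->{3,5}; Z {4,6,7,8}->{4,6}; W {6,7,9}->{7,9}
Constraint 2 (V < Z) on D(V)={3,5} D(Z)={4,6}: no change
Constraint 3 (V != W) on D(V)={3,5} D(W)={7,9}: no change
So after constraint 3: D(W) = {7,9}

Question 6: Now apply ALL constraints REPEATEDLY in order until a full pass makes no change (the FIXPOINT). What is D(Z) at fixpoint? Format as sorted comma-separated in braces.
Answer: {4,6}

Derivation:
pass 0 (initial): D(Z)={4,6,7,8}
pass 1: V {3,5,6,7,8,9}->{3,5}; W {6,7,9}->{7,9}; Z {4,6,7,8}->{4,6}
pass 2: no change
Fixpoint after 2 passes: D(Z) = {4,6}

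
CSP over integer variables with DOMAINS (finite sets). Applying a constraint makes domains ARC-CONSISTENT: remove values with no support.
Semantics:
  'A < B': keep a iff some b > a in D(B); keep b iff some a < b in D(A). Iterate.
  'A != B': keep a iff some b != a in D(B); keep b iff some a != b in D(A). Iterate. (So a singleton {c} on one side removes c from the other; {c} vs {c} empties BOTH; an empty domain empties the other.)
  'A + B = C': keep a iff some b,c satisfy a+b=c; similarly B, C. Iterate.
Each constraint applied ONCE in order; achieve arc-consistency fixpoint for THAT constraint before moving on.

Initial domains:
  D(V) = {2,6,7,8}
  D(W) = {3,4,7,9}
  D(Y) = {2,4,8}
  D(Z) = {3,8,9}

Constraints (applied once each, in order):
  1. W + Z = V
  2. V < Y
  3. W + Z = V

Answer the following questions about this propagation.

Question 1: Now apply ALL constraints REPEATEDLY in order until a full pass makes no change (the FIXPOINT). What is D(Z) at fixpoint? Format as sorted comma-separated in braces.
pass 0 (initial): D(Z)={3,8,9}
pass 1: V {2,6,7,8}->{6,7}; W {3,4,7,9}->{3,4}; Y {2,4,8}->{8}; Z {3,8,9}->{3}
pass 2: no change
Fixpoint after 2 passes: D(Z) = {3}

Answer: {3}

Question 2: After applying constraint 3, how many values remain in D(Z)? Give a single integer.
Constraint 1 (W + Z = V) on D(W)={3,4,7,9} D(Z)={3,8,9} D(V)={2,6,7,8}: W {3,4,7,9}->{3,4}; Z {3,8,9}->{3}; V {2,6,7,8}->{6,7}
Constraint 2 (V < Y) on D(V)={6,7} D(Y)={2,4,8}: Y {2,4,8}->{8}
Constraint 3 (W + Z = V) on D(W)={3,4} D(Z)={3} D(V)={6,7}: no change
So after constraint 3: D(Z)={3}, size = 1

Answer: 1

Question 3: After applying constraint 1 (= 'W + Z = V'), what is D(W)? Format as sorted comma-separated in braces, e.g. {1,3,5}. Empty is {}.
Answer: {3,4}

Derivation:
Constraint 1 (W + Z = V) on D(W)={3,4,7,9} D(Z)={3,8,9} D(V)={2,6,7,8}: W {3,4,7,9}->{3,4}; Z {3,8,9}->{3}; V {2,6,7,8}->{6,7}
So after constraint 1: D(W) = {3,4}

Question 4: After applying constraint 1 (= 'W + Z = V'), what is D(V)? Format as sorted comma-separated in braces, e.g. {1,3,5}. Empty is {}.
Answer: {6,7}

Derivation:
Constraint 1 (W + Z = V) on D(W)={3,4,7,9} D(Z)={3,8,9} D(V)={2,6,7,8}: W {3,4,7,9}->{3,4}; Z {3,8,9}->{3}; V {2,6,7,8}->{6,7}
So after constraint 1: D(V) = {6,7}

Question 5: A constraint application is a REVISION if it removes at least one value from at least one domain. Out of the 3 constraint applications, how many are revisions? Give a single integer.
Constraint 1 (W + Z = V) on D(W)={3,4,7,9} D(Z)={3,8,9} D(V)={2,6,7,8}: W {3,4,7,9}->{3,4}; Z {3,8,9}->{3}; V {2,6,7,8}->{6,7} => REVISION
Constraint 2 (V < Y) on D(V)={6,7} D(Y)={2,4,8}: Y {2,4,8}->{8} => REVISION
Constraint 3 (W + Z = V) on D(W)={3,4} D(Z)={3} D(V)={6,7}: no change => not a revision
Total revisions = 2

Answer: 2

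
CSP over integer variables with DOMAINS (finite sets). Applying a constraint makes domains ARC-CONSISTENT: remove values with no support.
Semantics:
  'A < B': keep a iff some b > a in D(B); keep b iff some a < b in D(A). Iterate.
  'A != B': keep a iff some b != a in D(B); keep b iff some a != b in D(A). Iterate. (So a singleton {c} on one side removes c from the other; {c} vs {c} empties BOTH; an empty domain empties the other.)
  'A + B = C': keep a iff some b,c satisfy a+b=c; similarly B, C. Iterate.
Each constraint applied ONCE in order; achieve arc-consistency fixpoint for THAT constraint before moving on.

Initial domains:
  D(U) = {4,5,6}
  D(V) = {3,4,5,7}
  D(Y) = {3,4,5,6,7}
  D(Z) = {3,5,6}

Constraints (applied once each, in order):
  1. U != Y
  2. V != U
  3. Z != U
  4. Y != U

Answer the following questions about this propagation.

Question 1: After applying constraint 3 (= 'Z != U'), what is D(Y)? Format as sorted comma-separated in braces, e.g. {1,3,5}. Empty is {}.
Answer: {3,4,5,6,7}

Derivation:
Constraint 1 (U != Y) on D(U)={4,5,6} D(Y)={3,4,5,6,7}: no change
Constraint 2 (V != U) on D(V)={3,4,5,7} D(U)={4,5,6}: no change
Constraint 3 (Z != U) on D(Z)={3,5,6} D(U)={4,5,6}: no change
So after constraint 3: D(Y) = {3,4,5,6,7}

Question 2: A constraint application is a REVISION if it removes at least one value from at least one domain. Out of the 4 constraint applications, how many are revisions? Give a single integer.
Constraint 1 (U != Y) on D(U)={4,5,6} D(Y)={3,4,5,6,7}: no change => not a revision
Constraint 2 (V != U) on D(V)={3,4,5,7} D(U)={4,5,6}: no change => not a revision
Constraint 3 (Z != U) on D(Z)={3,5,6} D(U)={4,5,6}: no change => not a revision
Constraint 4 (Y != U) on D(Y)={3,4,5,6,7} D(U)={4,5,6}: no change => not a revision
Total revisions = 0

Answer: 0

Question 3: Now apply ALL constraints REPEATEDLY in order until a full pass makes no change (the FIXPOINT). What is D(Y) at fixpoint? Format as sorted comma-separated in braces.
pass 0 (initial): D(Y)={3,4,5,6,7}
pass 1: no change
Fixpoint after 1 passes: D(Y) = {3,4,5,6,7}

Answer: {3,4,5,6,7}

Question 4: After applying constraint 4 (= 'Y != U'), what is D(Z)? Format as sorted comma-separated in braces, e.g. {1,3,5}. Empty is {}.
Answer: {3,5,6}

Derivation:
Constraint 1 (U != Y) on D(U)={4,5,6} D(Y)={3,4,5,6,7}: no change
Constraint 2 (V != U) on D(V)={3,4,5,7} D(U)={4,5,6}: no change
Constraint 3 (Z != U) on D(Z)={3,5,6} D(U)={4,5,6}: no change
Constraint 4 (Y != U) on D(Y)={3,4,5,6,7} D(U)={4,5,6}: no change
So after constraint 4: D(Z) = {3,5,6}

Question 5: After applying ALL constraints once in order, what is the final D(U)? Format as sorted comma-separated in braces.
Answer: {4,5,6}

Derivation:
Constraint 1 (U != Y) on D(U)={4,5,6} D(Y)={3,4,5,6,7}: no change
Constraint 2 (V != U) on D(V)={3,4,5,7} D(U)={4,5,6}: no change
Constraint 3 (Z != U) on D(Z)={3,5,6} D(U)={4,5,6}: no change
Constraint 4 (Y != U) on D(Y)={3,4,5,6,7} D(U)={4,5,6}: no change
So after all 4 constraints: D(U) = {4,5,6}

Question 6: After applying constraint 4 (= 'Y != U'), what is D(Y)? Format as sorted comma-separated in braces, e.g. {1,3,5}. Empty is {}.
Constraint 1 (U != Y) on D(U)={4,5,6} D(Y)={3,4,5,6,7}: no change
Constraint 2 (V != U) on D(V)={3,4,5,7} D(U)={4,5,6}: no change
Constraint 3 (Z != U) on D(Z)={3,5,6} D(U)={4,5,6}: no change
Constraint 4 (Y != U) on D(Y)={3,4,5,6,7} D(U)={4,5,6}: no change
So after constraint 4: D(Y) = {3,4,5,6,7}

Answer: {3,4,5,6,7}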